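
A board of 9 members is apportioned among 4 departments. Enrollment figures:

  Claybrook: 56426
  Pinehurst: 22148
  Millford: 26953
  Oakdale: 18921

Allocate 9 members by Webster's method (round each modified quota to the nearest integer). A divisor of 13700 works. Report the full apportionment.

With modified divisor 13700: modified quotas Claybrook 4.119, Pinehurst 1.617, Millford 1.967, Oakdale 1.381.
Rounding to the nearest integer: Claybrook 4, Pinehurst 2, Millford 2, Oakdale 1 (total 9).

Claybrook=4, Pinehurst=2, Millford=2, Oakdale=1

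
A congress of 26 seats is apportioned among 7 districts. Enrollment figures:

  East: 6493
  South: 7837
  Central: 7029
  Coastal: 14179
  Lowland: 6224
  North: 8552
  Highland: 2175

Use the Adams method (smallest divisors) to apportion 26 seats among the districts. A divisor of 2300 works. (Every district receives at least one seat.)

East: 3, South: 4, Central: 4, Coastal: 7, Lowland: 3, North: 4, Highland: 1

With modified divisor 2300: modified quotas East 2.823, South 3.407, Central 3.056, Coastal 6.165, Lowland 2.706, North 3.718, Highland 0.946.
Rounding up: East 3, South 4, Central 4, Coastal 7, Lowland 3, North 4, Highland 1 (total 26).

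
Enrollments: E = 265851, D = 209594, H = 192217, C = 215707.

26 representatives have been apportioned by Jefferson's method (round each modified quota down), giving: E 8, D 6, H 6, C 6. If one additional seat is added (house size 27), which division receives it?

C

Priority for the next seat is population ÷ (current seats + 1).
Priorities: E 29539.000, D 29942.000, H 27459.571, C 30815.286.
Highest priority: C.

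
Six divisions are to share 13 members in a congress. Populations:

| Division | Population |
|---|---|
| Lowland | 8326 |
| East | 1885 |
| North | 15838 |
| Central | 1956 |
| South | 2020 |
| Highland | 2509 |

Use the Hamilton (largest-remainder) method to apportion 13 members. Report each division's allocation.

Total 32534; standard divisor 32534/13 ≈ 2502.615.
Standard quotas: Lowland 3.3269, East 0.7532, North 6.3286, Central 0.7816, South 0.8072, Highland 1.0026.
Lower quotas: Lowland 3, East 0, North 6, Central 0, South 0, Highland 1 (sum 10, leaving 3 seats).
Remainders in descending order: South 0.8072, Central 0.7816, East 0.7532, North 0.3286, Lowland 0.3269, Highland 0.0026.
The surplus seats go to South, Central, East.

Lowland=3, East=1, North=6, Central=1, South=1, Highland=1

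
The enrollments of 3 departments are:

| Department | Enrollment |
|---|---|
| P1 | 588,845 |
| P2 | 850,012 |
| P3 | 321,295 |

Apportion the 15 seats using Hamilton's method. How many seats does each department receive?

P1: 5; P2: 7; P3: 3

The standard divisor is 1760152/15 ≈ 117343.467.
Standard quotas: P1 5.0181, P2 7.2438, P3 2.7381.
Lower quotas: P1 5, P2 7, P3 2 (sum 14, leaving 1 seat).
Remainders in descending order: P3 0.7381, P2 0.2438, P1 0.0181.
Largest remainder: P3 receives the extra seat.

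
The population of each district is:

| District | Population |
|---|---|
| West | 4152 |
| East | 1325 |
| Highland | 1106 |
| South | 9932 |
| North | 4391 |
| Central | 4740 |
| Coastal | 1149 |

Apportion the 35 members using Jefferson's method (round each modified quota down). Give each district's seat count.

Standard divisor 26795/35 ≈ 765.571; standard quotas: West 5.423, East 1.731, Highland 1.445, South 12.973, North 5.736, Central 6.191, Coastal 1.501.
Rounding down gives 5, 1, 1, 12, 5, 6, 1 = 31 seats, so the divisor must be adjusted.
With modified divisor 680: modified quotas West 6.106, East 1.949, Highland 1.626, South 14.606, North 6.457, Central 6.971, Coastal 1.690.
Rounding down: West 6, East 1, Highland 1, South 14, North 6, Central 6, Coastal 1 (total 35).

West: 6, East: 1, Highland: 1, South: 14, North: 6, Central: 6, Coastal: 1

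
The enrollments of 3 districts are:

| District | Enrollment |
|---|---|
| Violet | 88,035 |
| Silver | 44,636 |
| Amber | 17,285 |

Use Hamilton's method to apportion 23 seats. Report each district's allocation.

Standard divisor: 149956 ÷ 23 ≈ 6519.826.
Standard quotas: Violet 13.5027, Silver 6.8462, Amber 2.6511.
Lower quotas: Violet 13, Silver 6, Amber 2 (sum 21, leaving 2 seats).
Remainders in descending order: Silver 0.8462, Amber 0.6511, Violet 0.5027.
Largest remainders: Silver, Amber receive the extra seats.

Violet: 13, Silver: 7, Amber: 3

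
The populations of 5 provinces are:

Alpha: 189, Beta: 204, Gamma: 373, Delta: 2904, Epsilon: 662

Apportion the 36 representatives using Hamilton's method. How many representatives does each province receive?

The standard divisor is 4332/36 ≈ 120.333.
Standard quotas: Alpha 1.571, Beta 1.695, Gamma 3.100, Delta 24.133, Epsilon 5.501.
Lower quotas: Alpha 1, Beta 1, Gamma 3, Delta 24, Epsilon 5 (sum 34, leaving 2 seats).
Remainders in descending order: Beta 0.695, Alpha 0.571, Epsilon 0.501, Delta 0.133, Gamma 0.100.
The surplus seats go to Beta, Alpha.

Alpha=2, Beta=2, Gamma=3, Delta=24, Epsilon=5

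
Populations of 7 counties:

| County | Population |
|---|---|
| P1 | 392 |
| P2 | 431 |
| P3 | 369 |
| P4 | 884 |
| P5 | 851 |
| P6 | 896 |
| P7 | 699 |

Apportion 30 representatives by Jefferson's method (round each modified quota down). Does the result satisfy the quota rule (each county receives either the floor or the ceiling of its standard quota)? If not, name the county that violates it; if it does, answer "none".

Standard quotas: P1 2.601, P2 2.859, P3 2.448, P4 5.865, P5 5.646, P6 5.944, P7 4.637.
Jefferson allocation: P1 2, P2 3, P3 2, P4 6, P5 6, P6 6, P7 5.
Every allocation lies between the lower and upper quota.

none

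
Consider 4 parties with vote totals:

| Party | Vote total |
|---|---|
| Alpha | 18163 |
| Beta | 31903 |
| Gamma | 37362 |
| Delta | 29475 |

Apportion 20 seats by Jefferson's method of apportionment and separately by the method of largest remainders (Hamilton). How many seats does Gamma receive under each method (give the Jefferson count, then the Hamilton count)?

Jefferson: Alpha 3, Beta 5, Gamma 7, Delta 5.
Hamilton: Alpha 3, Beta 6, Gamma 6, Delta 5.
Gamma gets 7 under Jefferson and 6 under Hamilton.

7 and 6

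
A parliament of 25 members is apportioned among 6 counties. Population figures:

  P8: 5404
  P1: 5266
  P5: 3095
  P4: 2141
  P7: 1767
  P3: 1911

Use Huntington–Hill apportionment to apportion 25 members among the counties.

With divisor 796: modified quotas P8 6.789, P1 6.616, P5 3.888, P4 2.690, P7 2.220, P3 2.401.
Geometric-mean thresholds: P8 √(6·7)=6.481, P1 √(6·7)=6.481, P5 √(3·4)=3.464, P4 √(2·3)=2.449, P7 √(2·3)=2.449, P3 √(2·3)=2.449.
Each quota rounded against its threshold gives P8 7, P1 7, P5 4, P4 3, P7 2, P3 2 (total 25).

P8 7, P1 7, P5 4, P4 3, P7 2, P3 2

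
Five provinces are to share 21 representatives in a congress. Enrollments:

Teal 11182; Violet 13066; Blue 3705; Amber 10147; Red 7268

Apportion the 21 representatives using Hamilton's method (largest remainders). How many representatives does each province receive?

Standard divisor: 45368 ÷ 21 ≈ 2160.381.
Standard quotas: Teal 5.1759, Violet 6.0480, Blue 1.7150, Amber 4.6969, Red 3.3642.
Lower quotas: Teal 5, Violet 6, Blue 1, Amber 4, Red 3 (sum 19, leaving 2 seats).
Remainders in descending order: Blue 0.7150, Amber 0.6969, Red 0.3642, Teal 0.1759, Violet 0.0480.
The surplus seats go to Blue, Amber.

Teal 5, Violet 6, Blue 2, Amber 5, Red 3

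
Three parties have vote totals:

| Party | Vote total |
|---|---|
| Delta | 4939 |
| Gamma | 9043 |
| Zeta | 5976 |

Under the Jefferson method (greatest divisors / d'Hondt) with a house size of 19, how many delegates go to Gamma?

9

Standard divisor 19958/19 ≈ 1050.421; standard quotas: Delta 4.702, Gamma 8.609, Zeta 5.689.
Rounding down gives 4, 8, 5 = 17 seats, so the divisor must be adjusted.
With modified divisor 992: modified quotas Delta 4.979, Gamma 9.116, Zeta 6.024.
Rounding down: Delta 4, Gamma 9, Zeta 6 (total 19).
Gamma receives 9.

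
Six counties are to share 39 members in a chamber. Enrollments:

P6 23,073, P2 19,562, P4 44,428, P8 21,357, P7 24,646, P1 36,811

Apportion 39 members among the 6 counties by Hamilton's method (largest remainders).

The standard divisor is 169877/39 ≈ 4355.821.
Standard quotas: P6 5.2971, P2 4.4910, P4 10.1997, P8 4.9031, P7 5.6582, P1 8.4510.
Lower quotas: P6 5, P2 4, P4 10, P8 4, P7 5, P1 8 (sum 36, leaving 3 seats).
Remainders in descending order: P8 0.9031, P7 0.6582, P2 0.4910, P1 0.4510, P6 0.2971, P4 0.1997.
The surplus seats go to P8, P7, P2.

P6: 5; P2: 5; P4: 10; P8: 5; P7: 6; P1: 8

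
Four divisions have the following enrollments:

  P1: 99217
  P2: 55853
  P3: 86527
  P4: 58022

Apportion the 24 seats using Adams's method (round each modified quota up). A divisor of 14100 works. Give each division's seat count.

With modified divisor 14100: modified quotas P1 7.037, P2 3.961, P3 6.137, P4 4.115.
Rounding up: P1 8, P2 4, P3 7, P4 5 (total 24).

P1 8; P2 4; P3 7; P4 5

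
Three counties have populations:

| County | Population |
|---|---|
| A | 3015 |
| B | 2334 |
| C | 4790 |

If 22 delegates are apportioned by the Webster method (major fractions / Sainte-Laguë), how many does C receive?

10

Standard divisor 10139/22 ≈ 460.864; standard quotas: A 6.542, B 5.064, C 10.394.
Rounding to the nearest integer gives A 7, B 5, C 10 — total 22, matching the house size, so no adjustment is needed.
C receives 10.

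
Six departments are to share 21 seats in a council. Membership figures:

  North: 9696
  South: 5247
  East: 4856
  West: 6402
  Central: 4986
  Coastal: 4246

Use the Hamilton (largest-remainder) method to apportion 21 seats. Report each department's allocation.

North 6, South 3, East 3, West 4, Central 3, Coastal 2

The standard divisor is 35433/21 ≈ 1687.286.
Standard quotas: North 5.7465, South 3.1097, East 2.8780, West 3.7943, Central 2.9550, Coastal 2.5165.
Lower quotas: North 5, South 3, East 2, West 3, Central 2, Coastal 2 (sum 17, leaving 4 seats).
Remainders in descending order: Central 0.9550, East 0.8780, West 0.7943, North 0.7465, Coastal 0.5165, South 0.1097.
Largest remainders: Central, East, West, North receive the extra seats.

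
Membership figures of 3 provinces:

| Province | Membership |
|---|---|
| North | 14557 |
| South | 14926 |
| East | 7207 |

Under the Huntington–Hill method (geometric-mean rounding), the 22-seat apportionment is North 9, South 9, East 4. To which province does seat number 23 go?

East

Priority for the next seat is population ÷ (√(s·(s+1))).
Priorities: North 1534.443, South 1573.339, East 1611.534.
Highest priority: East.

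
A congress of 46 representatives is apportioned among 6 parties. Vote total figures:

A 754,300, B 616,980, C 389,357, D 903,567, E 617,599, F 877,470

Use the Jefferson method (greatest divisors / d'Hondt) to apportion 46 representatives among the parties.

Standard divisor 4159273/46 ≈ 90418.978; standard quotas: A 8.342, B 6.824, C 4.306, D 9.993, E 6.830, F 9.704.
Rounding down gives 8, 6, 4, 9, 6, 9 = 42 seats, so the divisor must be adjusted.
With modified divisor 85800: modified quotas A 8.791, B 7.191, C 4.538, D 10.531, E 7.198, F 10.227.
Rounding down: A 8, B 7, C 4, D 10, E 7, F 10 (total 46).

A 8; B 7; C 4; D 10; E 7; F 10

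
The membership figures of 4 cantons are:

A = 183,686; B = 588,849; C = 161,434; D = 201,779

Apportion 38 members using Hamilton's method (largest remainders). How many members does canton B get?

20

Standard divisor: 1135748 ÷ 38 ≈ 29888.105.
Standard quotas: A 6.1458, B 19.7018, C 5.4013, D 6.7511.
Lower quotas: A 6, B 19, C 5, D 6 (sum 36, leaving 2 seats).
Remainders in descending order: D 0.7511, B 0.7018, C 0.4013, A 0.1458.
Largest remainders: D, B receive the extra seats.
B receives 20.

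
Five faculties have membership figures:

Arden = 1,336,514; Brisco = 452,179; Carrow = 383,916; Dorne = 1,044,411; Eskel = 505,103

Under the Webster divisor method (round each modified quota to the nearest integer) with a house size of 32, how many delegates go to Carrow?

Standard divisor 3722123/32 ≈ 116316.344; standard quotas: Arden 11.490, Brisco 3.887, Carrow 3.301, Dorne 8.979, Eskel 4.342.
Rounding to the nearest integer gives 11, 4, 3, 9, 4 = 31 seats, so the divisor must be adjusted.
With modified divisor 114200: modified quotas Arden 11.703, Brisco 3.960, Carrow 3.362, Dorne 9.145, Eskel 4.423.
Rounding to the nearest integer: Arden 12, Brisco 4, Carrow 3, Dorne 9, Eskel 4 (total 32).
Carrow receives 3.

3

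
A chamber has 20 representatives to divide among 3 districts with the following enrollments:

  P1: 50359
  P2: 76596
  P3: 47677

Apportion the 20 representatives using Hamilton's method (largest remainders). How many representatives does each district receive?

P1 6, P2 9, P3 5

Standard divisor: 174632 ÷ 20 ≈ 8731.6.
Standard quotas: P1 5.7674, P2 8.7723, P3 5.4603.
Lower quotas: P1 5, P2 8, P3 5 (sum 18, leaving 2 seats).
Remainders in descending order: P2 0.7723, P1 0.7674, P3 0.4603.
Largest remainders: P2, P1 receive the extra seats.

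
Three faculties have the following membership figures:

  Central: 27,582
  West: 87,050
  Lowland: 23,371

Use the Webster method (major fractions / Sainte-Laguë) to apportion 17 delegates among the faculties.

Standard divisor 138003/17 ≈ 8117.824; standard quotas: Central 3.398, West 10.723, Lowland 2.879.
Rounding to the nearest integer gives Central 3, West 11, Lowland 3 — total 17, matching the house size, so no adjustment is needed.

Central: 3, West: 11, Lowland: 3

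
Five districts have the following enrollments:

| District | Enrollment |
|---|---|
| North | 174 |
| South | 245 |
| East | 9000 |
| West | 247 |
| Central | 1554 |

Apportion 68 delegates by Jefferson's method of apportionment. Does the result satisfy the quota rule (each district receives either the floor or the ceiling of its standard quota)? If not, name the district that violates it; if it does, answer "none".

Standard quotas: North 1.055, South 1.485, East 54.545, West 1.497, Central 9.418.
Jefferson allocation: North 1, South 1, East 56, West 1, Central 9.
East has quota 54.545 (lower 54, upper 55) but receives 56 — outside the quota interval.

East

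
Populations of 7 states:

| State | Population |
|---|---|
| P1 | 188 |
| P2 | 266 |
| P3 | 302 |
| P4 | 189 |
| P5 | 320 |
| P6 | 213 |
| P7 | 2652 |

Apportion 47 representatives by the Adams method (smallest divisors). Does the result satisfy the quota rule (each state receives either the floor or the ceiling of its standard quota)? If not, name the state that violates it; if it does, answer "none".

Standard quotas: P1 2.139, P2 3.027, P3 3.437, P4 2.151, P5 3.642, P6 2.424, P7 30.180.
Adams allocation: P1 2, P2 3, P3 4, P4 2, P5 4, P6 3, P7 29.
P7 has quota 30.180 (lower 30, upper 31) but receives 29 — outside the quota interval.

P7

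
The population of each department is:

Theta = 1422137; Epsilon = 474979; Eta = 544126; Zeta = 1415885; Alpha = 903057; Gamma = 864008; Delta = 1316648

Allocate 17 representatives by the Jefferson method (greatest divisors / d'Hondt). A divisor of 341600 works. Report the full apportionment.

With modified divisor 341600: modified quotas Theta 4.163, Epsilon 1.390, Eta 1.593, Zeta 4.145, Alpha 2.644, Gamma 2.529, Delta 3.854.
Rounding down: Theta 4, Epsilon 1, Eta 1, Zeta 4, Alpha 2, Gamma 2, Delta 3 (total 17).

Theta 4, Epsilon 1, Eta 1, Zeta 4, Alpha 2, Gamma 2, Delta 3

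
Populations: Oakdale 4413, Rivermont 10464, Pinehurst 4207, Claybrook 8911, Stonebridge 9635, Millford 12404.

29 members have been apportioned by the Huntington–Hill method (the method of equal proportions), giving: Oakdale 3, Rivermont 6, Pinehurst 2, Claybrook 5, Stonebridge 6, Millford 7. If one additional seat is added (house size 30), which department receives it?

Pinehurst

Priority for the next seat is population ÷ (√(s·(s+1))).
Priorities: Oakdale 1273.923, Rivermont 1614.630, Pinehurst 1717.501, Claybrook 1626.919, Stonebridge 1486.713, Millford 1657.554.
Highest priority: Pinehurst.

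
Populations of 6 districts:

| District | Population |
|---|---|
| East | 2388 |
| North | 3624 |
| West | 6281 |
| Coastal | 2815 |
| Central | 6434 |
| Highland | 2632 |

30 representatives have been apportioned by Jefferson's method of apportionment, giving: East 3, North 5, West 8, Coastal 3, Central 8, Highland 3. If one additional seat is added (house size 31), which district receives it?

Priority for the next seat is population ÷ (current seats + 1).
Priorities: East 597.000, North 604.000, West 697.889, Coastal 703.750, Central 714.889, Highland 658.000.
Highest priority: Central.

Central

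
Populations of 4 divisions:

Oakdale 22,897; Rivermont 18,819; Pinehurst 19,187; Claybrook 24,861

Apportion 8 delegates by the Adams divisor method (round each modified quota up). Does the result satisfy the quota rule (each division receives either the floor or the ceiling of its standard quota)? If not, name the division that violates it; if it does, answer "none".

Standard quotas: Oakdale 2.136, Rivermont 1.755, Pinehurst 1.790, Claybrook 2.319.
Adams allocation: Oakdale 2, Rivermont 2, Pinehurst 2, Claybrook 2.
Every allocation lies between the lower and upper quota.

none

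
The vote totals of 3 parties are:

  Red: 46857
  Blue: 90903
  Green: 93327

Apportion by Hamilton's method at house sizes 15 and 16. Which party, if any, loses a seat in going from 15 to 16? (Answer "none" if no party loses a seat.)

none

At 15 seats: Red 3, Blue 6, Green 6.
At 16 seats: Red 3, Blue 6, Green 7.
No party's allocation decreased.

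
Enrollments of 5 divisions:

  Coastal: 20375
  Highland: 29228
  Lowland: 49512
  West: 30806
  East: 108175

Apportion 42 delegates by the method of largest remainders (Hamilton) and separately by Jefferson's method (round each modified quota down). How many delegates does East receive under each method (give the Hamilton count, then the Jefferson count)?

19 and 20

Hamilton: Coastal 4, Highland 5, Lowland 9, West 5, East 19.
Jefferson: Coastal 3, Highland 5, Lowland 9, West 5, East 20.
East gets 19 under Hamilton and 20 under Jefferson.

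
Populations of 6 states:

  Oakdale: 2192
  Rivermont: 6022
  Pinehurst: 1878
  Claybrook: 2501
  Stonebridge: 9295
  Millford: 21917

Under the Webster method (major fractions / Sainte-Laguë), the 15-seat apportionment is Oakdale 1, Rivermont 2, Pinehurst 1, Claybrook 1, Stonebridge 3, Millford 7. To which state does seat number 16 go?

Millford

Priority for the next seat is population ÷ (current seats + 0.5).
Priorities: Oakdale 1461.333, Rivermont 2408.800, Pinehurst 1252.000, Claybrook 1667.333, Stonebridge 2655.714, Millford 2922.267.
Highest priority: Millford.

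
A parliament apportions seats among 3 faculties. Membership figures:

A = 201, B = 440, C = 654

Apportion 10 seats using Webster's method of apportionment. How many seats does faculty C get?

5

Standard divisor 1295/10 ≈ 129.5; standard quotas: A 1.552, B 3.398, C 5.050.
Rounding to the nearest integer gives A 2, B 3, C 5 — total 10, matching the house size, so no adjustment is needed.
C receives 5.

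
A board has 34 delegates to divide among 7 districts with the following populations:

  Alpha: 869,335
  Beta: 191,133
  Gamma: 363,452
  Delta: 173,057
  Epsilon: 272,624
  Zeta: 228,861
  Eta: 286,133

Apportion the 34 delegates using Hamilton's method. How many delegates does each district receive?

Alpha=12, Beta=3, Gamma=5, Delta=3, Epsilon=4, Zeta=3, Eta=4

Total 2384595; standard divisor 2384595/34 ≈ 70135.147.
Standard quotas: Alpha 12.3951, Beta 2.7252, Gamma 5.1822, Delta 2.4675, Epsilon 3.8871, Zeta 3.2631, Eta 4.0797.
Lower quotas: Alpha 12, Beta 2, Gamma 5, Delta 2, Epsilon 3, Zeta 3, Eta 4 (sum 31, leaving 3 seats).
Remainders in descending order: Epsilon 0.8871, Beta 0.7252, Delta 0.4675, Alpha 0.3951, Zeta 0.2631, Gamma 0.1822, Eta 0.0797.
Largest remainders: Epsilon, Beta, Delta receive the extra seats.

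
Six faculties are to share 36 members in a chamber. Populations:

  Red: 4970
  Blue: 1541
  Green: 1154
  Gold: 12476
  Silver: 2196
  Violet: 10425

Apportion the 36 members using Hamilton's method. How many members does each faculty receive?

Standard divisor: 32762 ÷ 36 ≈ 910.056.
Standard quotas: Red 5.4612, Blue 1.6933, Green 1.2681, Gold 13.7091, Silver 2.4130, Violet 11.4553.
Lower quotas: Red 5, Blue 1, Green 1, Gold 13, Silver 2, Violet 11 (sum 33, leaving 3 seats).
Remainders in descending order: Gold 0.7091, Blue 0.6933, Red 0.4612, Violet 0.4553, Silver 0.4130, Green 0.2681.
Largest remainders: Gold, Blue, Red receive the extra seats.

Red=6, Blue=2, Green=1, Gold=14, Silver=2, Violet=11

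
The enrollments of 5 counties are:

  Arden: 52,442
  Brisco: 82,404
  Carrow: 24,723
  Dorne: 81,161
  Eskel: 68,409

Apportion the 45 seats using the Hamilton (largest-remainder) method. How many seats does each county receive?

Arden 8; Brisco 12; Carrow 3; Dorne 12; Eskel 10

Total 309139; standard divisor 309139/45 ≈ 6869.756.
Standard quotas: Arden 7.6338, Brisco 11.9952, Carrow 3.5988, Dorne 11.8142, Eskel 9.9580.
Lower quotas: Arden 7, Brisco 11, Carrow 3, Dorne 11, Eskel 9 (sum 41, leaving 4 seats).
Remainders in descending order: Brisco 0.9952, Eskel 0.9580, Dorne 0.8142, Arden 0.6338, Carrow 0.5988.
The surplus seats go to Brisco, Eskel, Dorne, Arden.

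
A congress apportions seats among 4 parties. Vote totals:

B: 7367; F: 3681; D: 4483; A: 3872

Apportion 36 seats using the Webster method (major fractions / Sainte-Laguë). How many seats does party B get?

Standard divisor 19403/36 ≈ 538.972; standard quotas: B 13.669, F 6.830, D 8.318, A 7.184.
Rounding to the nearest integer gives B 14, F 7, D 8, A 7 — total 36, matching the house size, so no adjustment is needed.
B receives 14.

14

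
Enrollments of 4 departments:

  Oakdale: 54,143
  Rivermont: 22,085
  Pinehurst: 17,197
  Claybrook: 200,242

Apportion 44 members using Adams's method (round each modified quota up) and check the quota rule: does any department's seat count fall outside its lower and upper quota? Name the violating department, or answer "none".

Claybrook

Standard quotas: Oakdale 8.112, Rivermont 3.309, Pinehurst 2.577, Claybrook 30.002.
Adams allocation: Oakdale 8, Rivermont 4, Pinehurst 3, Claybrook 29.
Claybrook has quota 30.002 (lower 30, upper 31) but receives 29 — outside the quota interval.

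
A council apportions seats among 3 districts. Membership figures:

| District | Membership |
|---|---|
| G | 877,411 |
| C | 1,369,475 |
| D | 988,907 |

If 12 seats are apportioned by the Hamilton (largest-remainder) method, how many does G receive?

3

Total 3235793; standard divisor 3235793/12 ≈ 269649.417.
Standard quotas: G 3.2539, C 5.0787, D 3.6674.
Lower quotas: G 3, C 5, D 3 (sum 11, leaving 1 seat).
Remainders in descending order: D 0.6674, G 0.2539, C 0.0787.
The surplus seat goes to D.
G receives 3.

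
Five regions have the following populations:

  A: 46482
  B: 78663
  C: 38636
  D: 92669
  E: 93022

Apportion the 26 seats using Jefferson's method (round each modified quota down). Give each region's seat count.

Standard divisor 349472/26 ≈ 13441.231; standard quotas: A 3.458, B 5.852, C 2.874, D 6.894, E 6.921.
Rounding down gives 3, 5, 2, 6, 6 = 22 seats, so the divisor must be adjusted.
With modified divisor 12300: modified quotas A 3.779, B 6.395, C 3.141, D 7.534, E 7.563.
Rounding down: A 3, B 6, C 3, D 7, E 7 (total 26).

A=3, B=6, C=3, D=7, E=7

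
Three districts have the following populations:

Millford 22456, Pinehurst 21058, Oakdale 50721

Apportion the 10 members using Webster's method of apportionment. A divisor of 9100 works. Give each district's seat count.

With modified divisor 9100: modified quotas Millford 2.468, Pinehurst 2.314, Oakdale 5.574.
Rounding to the nearest integer: Millford 2, Pinehurst 2, Oakdale 6 (total 10).

Millford: 2, Pinehurst: 2, Oakdale: 6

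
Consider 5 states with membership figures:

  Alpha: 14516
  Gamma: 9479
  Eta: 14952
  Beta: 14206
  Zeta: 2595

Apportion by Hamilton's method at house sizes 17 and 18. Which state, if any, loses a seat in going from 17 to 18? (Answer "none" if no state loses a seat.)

none

At 17 seats: Alpha 4, Gamma 3, Eta 5, Beta 4, Zeta 1.
At 18 seats: Alpha 5, Gamma 3, Eta 5, Beta 4, Zeta 1.
No state's allocation decreased.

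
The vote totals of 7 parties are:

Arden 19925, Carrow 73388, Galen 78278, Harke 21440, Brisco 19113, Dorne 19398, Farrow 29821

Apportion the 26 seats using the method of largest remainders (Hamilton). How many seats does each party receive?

Arden=2, Carrow=7, Galen=8, Harke=2, Brisco=2, Dorne=2, Farrow=3

The standard divisor is 261363/26 ≈ 10052.423.
Standard quotas: Arden 1.9821, Carrow 7.3005, Galen 7.7870, Harke 2.1328, Brisco 1.9013, Dorne 1.9297, Farrow 2.9665.
Lower quotas: Arden 1, Carrow 7, Galen 7, Harke 2, Brisco 1, Dorne 1, Farrow 2 (sum 21, leaving 5 seats).
Remainders in descending order: Arden 0.9821, Farrow 0.9665, Dorne 0.9297, Brisco 0.9013, Galen 0.7870, Carrow 0.3005, Harke 0.1328.
The surplus seats go to Arden, Farrow, Dorne, Brisco, Galen.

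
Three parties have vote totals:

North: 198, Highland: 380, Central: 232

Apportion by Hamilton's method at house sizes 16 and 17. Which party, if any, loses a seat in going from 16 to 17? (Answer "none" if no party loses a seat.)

none

At 16 seats: North 4, Highland 7, Central 5.
At 17 seats: North 4, Highland 8, Central 5.
No party's allocation decreased.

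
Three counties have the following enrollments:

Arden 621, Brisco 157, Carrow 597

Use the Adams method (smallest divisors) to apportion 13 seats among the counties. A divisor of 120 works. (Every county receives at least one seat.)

Arden=6, Brisco=2, Carrow=5

With modified divisor 120: modified quotas Arden 5.175, Brisco 1.308, Carrow 4.975.
Rounding up: Arden 6, Brisco 2, Carrow 5 (total 13).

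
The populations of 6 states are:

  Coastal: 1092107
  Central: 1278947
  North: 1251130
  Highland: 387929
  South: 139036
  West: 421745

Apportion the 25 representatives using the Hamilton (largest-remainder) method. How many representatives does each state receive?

Coastal=6; Central=7; North=7; Highland=2; South=1; West=2

Total 4570894; standard divisor 4570894/25 ≈ 182835.76.
Standard quotas: Coastal 5.9732, Central 6.9951, North 6.8429, Highland 2.1217, South 0.7604, West 2.3067.
Lower quotas: Coastal 5, Central 6, North 6, Highland 2, South 0, West 2 (sum 21, leaving 4 seats).
Remainders in descending order: Central 0.9951, Coastal 0.9732, North 0.8429, South 0.7604, West 0.3067, Highland 0.1217.
Largest remainders: Central, Coastal, North, South receive the extra seats.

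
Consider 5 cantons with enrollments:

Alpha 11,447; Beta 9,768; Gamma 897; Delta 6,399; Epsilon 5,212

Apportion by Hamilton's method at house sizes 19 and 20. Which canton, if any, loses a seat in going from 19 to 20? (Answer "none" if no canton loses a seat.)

At 19 seats: Alpha 6, Beta 5, Gamma 1, Delta 4, Epsilon 3.
At 20 seats: Alpha 7, Beta 6, Gamma 0, Delta 4, Epsilon 3.
Gamma drops from 1 to 0.

Gamma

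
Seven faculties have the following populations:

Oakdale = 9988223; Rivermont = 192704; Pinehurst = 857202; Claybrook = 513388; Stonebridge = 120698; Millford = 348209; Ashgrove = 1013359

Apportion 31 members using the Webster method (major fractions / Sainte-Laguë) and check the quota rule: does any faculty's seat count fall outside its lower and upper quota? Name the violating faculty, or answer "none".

Standard quotas: Oakdale 23.756, Rivermont 0.458, Pinehurst 2.039, Claybrook 1.221, Stonebridge 0.287, Millford 0.828, Ashgrove 2.410.
Webster allocation: Oakdale 25, Rivermont 0, Pinehurst 2, Claybrook 1, Stonebridge 0, Millford 1, Ashgrove 2.
Oakdale has quota 23.756 (lower 23, upper 24) but receives 25 — outside the quota interval.

Oakdale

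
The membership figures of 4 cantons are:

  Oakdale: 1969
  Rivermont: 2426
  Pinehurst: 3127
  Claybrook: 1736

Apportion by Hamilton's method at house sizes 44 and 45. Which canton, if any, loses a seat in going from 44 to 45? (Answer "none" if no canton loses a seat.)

At 44 seats: Oakdale 9, Rivermont 12, Pinehurst 15, Claybrook 8.
At 45 seats: Oakdale 10, Rivermont 12, Pinehurst 15, Claybrook 8.
No canton's allocation decreased.

none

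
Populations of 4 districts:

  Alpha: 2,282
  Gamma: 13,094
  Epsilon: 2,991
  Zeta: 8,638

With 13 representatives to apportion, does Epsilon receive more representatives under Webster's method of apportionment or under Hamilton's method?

Hamilton

Webster: Alpha 1, Gamma 7, Epsilon 1, Zeta 4.
Hamilton: Alpha 1, Gamma 6, Epsilon 2, Zeta 4.
Epsilon gets 1 under Webster and 2 under Hamilton.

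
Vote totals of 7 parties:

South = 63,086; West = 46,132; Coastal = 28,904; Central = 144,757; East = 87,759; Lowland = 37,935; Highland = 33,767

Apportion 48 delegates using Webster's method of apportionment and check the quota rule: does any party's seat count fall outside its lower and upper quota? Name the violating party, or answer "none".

none

Standard quotas: South 6.846, West 5.006, Coastal 3.136, Central 15.708, East 9.523, Lowland 4.116, Highland 3.664.
Webster allocation: South 7, West 5, Coastal 3, Central 16, East 9, Lowland 4, Highland 4.
Every allocation lies between the lower and upper quota.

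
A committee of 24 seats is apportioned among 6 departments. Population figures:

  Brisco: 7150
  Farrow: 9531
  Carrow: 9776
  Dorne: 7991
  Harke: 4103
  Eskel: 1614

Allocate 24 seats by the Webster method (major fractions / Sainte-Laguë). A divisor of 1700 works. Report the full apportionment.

Brisco 4; Farrow 6; Carrow 6; Dorne 5; Harke 2; Eskel 1

With modified divisor 1700: modified quotas Brisco 4.206, Farrow 5.606, Carrow 5.751, Dorne 4.701, Harke 2.414, Eskel 0.949.
Rounding to the nearest integer: Brisco 4, Farrow 6, Carrow 6, Dorne 5, Harke 2, Eskel 1 (total 24).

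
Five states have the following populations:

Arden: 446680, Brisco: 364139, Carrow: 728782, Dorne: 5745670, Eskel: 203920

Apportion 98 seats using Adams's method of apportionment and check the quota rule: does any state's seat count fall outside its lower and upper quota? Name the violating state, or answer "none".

Dorne

Standard quotas: Arden 5.845, Brisco 4.765, Carrow 9.536, Dorne 75.185, Eskel 2.668.
Adams allocation: Arden 6, Brisco 5, Carrow 10, Dorne 74, Eskel 3.
Dorne has quota 75.185 (lower 75, upper 76) but receives 74 — outside the quota interval.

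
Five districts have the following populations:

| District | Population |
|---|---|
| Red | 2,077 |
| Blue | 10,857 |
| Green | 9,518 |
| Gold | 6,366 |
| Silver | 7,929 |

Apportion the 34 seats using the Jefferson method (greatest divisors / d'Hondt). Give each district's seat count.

Standard divisor 36747/34 ≈ 1080.794; standard quotas: Red 1.922, Blue 10.045, Green 8.806, Gold 5.890, Silver 7.336.
Rounding down gives 1, 10, 8, 5, 7 = 31 seats, so the divisor must be adjusted.
With modified divisor 1000: modified quotas Red 2.077, Blue 10.857, Green 9.518, Gold 6.366, Silver 7.929.
Rounding down: Red 2, Blue 10, Green 9, Gold 6, Silver 7 (total 34).

Red 2, Blue 10, Green 9, Gold 6, Silver 7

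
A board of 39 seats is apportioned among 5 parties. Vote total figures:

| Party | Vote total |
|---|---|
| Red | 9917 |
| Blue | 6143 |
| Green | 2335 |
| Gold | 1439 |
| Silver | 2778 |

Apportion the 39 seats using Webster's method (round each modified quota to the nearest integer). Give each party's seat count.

Standard divisor 22612/39 ≈ 579.795; standard quotas: Red 17.104, Blue 10.595, Green 4.027, Gold 2.482, Silver 4.791.
Rounding to the nearest integer gives Red 17, Blue 11, Green 4, Gold 2, Silver 5 — total 39, matching the house size, so no adjustment is needed.

Red: 17; Blue: 11; Green: 4; Gold: 2; Silver: 5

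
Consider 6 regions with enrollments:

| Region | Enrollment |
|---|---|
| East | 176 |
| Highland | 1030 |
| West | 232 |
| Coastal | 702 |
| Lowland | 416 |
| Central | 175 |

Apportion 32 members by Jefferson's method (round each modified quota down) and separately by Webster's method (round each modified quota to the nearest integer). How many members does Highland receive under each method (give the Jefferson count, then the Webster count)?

Jefferson: East 2, Highland 13, West 2, Coastal 8, Lowland 5, Central 2.
Webster: East 2, Highland 12, West 3, Coastal 8, Lowland 5, Central 2.
Highland gets 13 under Jefferson and 12 under Webster.

13 and 12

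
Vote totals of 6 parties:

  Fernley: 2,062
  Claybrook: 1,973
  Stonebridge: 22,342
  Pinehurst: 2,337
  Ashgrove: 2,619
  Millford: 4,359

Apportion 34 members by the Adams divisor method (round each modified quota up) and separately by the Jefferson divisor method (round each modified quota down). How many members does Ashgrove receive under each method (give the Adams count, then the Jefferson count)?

3 and 2

Adams: Fernley 2, Claybrook 2, Stonebridge 20, Pinehurst 3, Ashgrove 3, Millford 4.
Jefferson: Fernley 2, Claybrook 2, Stonebridge 22, Pinehurst 2, Ashgrove 2, Millford 4.
Ashgrove gets 3 under Adams and 2 under Jefferson.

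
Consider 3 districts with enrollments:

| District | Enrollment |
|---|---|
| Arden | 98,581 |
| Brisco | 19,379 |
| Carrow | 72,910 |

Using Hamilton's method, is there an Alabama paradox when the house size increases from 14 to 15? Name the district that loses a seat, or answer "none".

Brisco

At 14 seats: Arden 7, Brisco 2, Carrow 5.
At 15 seats: Arden 8, Brisco 1, Carrow 6.
Brisco drops from 2 to 1.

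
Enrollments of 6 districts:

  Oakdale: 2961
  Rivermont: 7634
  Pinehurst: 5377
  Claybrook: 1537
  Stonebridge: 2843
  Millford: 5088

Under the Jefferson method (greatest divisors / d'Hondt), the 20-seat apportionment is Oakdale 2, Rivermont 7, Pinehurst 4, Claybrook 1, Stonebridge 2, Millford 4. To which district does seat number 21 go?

Priority for the next seat is population ÷ (current seats + 1).
Priorities: Oakdale 987.000, Rivermont 954.250, Pinehurst 1075.400, Claybrook 768.500, Stonebridge 947.667, Millford 1017.600.
Highest priority: Pinehurst.

Pinehurst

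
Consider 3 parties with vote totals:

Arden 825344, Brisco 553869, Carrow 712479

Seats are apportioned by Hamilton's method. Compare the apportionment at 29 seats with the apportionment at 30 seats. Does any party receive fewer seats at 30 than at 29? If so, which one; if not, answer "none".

At 29 seats: Arden 11, Brisco 8, Carrow 10.
At 30 seats: Arden 12, Brisco 8, Carrow 10.
No party's allocation decreased.

none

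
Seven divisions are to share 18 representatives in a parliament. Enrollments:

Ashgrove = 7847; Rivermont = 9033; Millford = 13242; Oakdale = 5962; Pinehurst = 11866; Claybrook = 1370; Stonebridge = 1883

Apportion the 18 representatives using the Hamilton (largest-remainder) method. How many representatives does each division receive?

Total 51203; standard divisor 51203/18 ≈ 2844.611.
Standard quotas: Ashgrove 2.7585, Rivermont 3.1755, Millford 4.6551, Oakdale 2.0959, Pinehurst 4.1714, Claybrook 0.4816, Stonebridge 0.6620.
Lower quotas: Ashgrove 2, Rivermont 3, Millford 4, Oakdale 2, Pinehurst 4, Claybrook 0, Stonebridge 0 (sum 15, leaving 3 seats).
Remainders in descending order: Ashgrove 0.7585, Stonebridge 0.6620, Millford 0.6551, Claybrook 0.4816, Rivermont 0.1755, Pinehurst 0.1714, Oakdale 0.0959.
Largest remainders: Ashgrove, Stonebridge, Millford receive the extra seats.

Ashgrove: 3, Rivermont: 3, Millford: 5, Oakdale: 2, Pinehurst: 4, Claybrook: 0, Stonebridge: 1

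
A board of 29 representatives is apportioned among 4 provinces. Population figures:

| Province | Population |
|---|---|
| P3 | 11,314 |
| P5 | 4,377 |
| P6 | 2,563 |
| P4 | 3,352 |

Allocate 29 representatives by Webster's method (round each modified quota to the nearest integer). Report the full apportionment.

P3=15, P5=6, P6=3, P4=5

Standard divisor 21606/29 ≈ 745.034; standard quotas: P3 15.186, P5 5.875, P6 3.440, P4 4.499.
Rounding to the nearest integer gives 15, 6, 3, 4 = 28 seats, so the divisor must be adjusted.
With modified divisor 740: modified quotas P3 15.289, P5 5.915, P6 3.464, P4 4.530.
Rounding to the nearest integer: P3 15, P5 6, P6 3, P4 5 (total 29).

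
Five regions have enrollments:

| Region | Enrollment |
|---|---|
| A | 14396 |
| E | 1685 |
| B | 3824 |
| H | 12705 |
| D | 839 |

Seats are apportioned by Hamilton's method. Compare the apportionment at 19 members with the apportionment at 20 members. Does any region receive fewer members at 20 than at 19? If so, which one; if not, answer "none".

D

At 19 seats: A 8, E 1, B 2, H 7, D 1.
At 20 seats: A 9, E 1, B 2, H 8, D 0.
D drops from 1 to 0.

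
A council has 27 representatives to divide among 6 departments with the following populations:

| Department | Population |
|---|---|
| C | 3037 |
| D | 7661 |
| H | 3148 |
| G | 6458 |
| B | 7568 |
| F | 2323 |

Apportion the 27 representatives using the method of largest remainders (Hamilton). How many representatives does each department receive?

Total 30195; standard divisor 30195/27 ≈ 1118.333.
Standard quotas: C 2.7156, D 6.8504, H 2.8149, G 5.7747, B 6.7672, F 2.0772.
Lower quotas: C 2, D 6, H 2, G 5, B 6, F 2 (sum 23, leaving 4 seats).
Remainders in descending order: D 0.8504, H 0.8149, G 0.7747, B 0.7672, C 0.7156, F 0.0772.
The surplus seats go to D, H, G, B.

C 2, D 7, H 3, G 6, B 7, F 2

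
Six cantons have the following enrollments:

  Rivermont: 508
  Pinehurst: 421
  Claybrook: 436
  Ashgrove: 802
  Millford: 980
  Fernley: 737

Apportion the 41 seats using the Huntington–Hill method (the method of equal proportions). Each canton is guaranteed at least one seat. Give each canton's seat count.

With divisor 94.3: modified quotas Rivermont 5.387, Pinehurst 4.464, Claybrook 4.624, Ashgrove 8.505, Millford 10.392, Fernley 7.815.
Geometric-mean thresholds: Rivermont √(5·6)=5.477, Pinehurst √(4·5)=4.472, Claybrook √(4·5)=4.472, Ashgrove √(8·9)=8.485, Millford √(10·11)=10.488, Fernley √(7·8)=7.483.
Each quota rounded against its threshold gives Rivermont 5, Pinehurst 4, Claybrook 5, Ashgrove 9, Millford 10, Fernley 8 (total 41).

Rivermont=5, Pinehurst=4, Claybrook=5, Ashgrove=9, Millford=10, Fernley=8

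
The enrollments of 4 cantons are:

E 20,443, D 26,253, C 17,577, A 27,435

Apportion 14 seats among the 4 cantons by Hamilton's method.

E 3; D 4; C 3; A 4

Standard divisor: 91708 ÷ 14 ≈ 6550.571.
Standard quotas: E 3.1208, D 4.0077, C 2.6833, A 4.1882.
Lower quotas: E 3, D 4, C 2, A 4 (sum 13, leaving 1 seat).
Remainders in descending order: C 0.6833, A 0.1882, E 0.1208, D 0.0077.
Largest remainder: C receives the extra seat.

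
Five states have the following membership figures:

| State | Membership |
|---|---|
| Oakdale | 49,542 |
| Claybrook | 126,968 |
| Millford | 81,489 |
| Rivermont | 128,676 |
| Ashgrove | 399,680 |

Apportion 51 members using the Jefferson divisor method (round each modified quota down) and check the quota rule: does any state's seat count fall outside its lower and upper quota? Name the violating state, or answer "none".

Ashgrove

Standard quotas: Oakdale 3.213, Claybrook 8.235, Millford 5.285, Rivermont 8.345, Ashgrove 25.922.
Jefferson allocation: Oakdale 3, Claybrook 8, Millford 5, Rivermont 8, Ashgrove 27.
Ashgrove has quota 25.922 (lower 25, upper 26) but receives 27 — outside the quota interval.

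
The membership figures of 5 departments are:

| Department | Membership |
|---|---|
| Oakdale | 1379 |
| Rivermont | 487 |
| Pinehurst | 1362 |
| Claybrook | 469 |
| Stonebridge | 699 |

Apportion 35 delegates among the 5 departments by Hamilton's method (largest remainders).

Oakdale 11, Rivermont 4, Pinehurst 11, Claybrook 4, Stonebridge 5

Total 4396; standard divisor 4396/35 ≈ 125.6.
Standard quotas: Oakdale 10.979, Rivermont 3.877, Pinehurst 10.844, Claybrook 3.734, Stonebridge 5.565.
Lower quotas: Oakdale 10, Rivermont 3, Pinehurst 10, Claybrook 3, Stonebridge 5 (sum 31, leaving 4 seats).
Remainders in descending order: Oakdale 0.979, Rivermont 0.877, Pinehurst 0.844, Claybrook 0.734, Stonebridge 0.565.
Largest remainders: Oakdale, Rivermont, Pinehurst, Claybrook receive the extra seats.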